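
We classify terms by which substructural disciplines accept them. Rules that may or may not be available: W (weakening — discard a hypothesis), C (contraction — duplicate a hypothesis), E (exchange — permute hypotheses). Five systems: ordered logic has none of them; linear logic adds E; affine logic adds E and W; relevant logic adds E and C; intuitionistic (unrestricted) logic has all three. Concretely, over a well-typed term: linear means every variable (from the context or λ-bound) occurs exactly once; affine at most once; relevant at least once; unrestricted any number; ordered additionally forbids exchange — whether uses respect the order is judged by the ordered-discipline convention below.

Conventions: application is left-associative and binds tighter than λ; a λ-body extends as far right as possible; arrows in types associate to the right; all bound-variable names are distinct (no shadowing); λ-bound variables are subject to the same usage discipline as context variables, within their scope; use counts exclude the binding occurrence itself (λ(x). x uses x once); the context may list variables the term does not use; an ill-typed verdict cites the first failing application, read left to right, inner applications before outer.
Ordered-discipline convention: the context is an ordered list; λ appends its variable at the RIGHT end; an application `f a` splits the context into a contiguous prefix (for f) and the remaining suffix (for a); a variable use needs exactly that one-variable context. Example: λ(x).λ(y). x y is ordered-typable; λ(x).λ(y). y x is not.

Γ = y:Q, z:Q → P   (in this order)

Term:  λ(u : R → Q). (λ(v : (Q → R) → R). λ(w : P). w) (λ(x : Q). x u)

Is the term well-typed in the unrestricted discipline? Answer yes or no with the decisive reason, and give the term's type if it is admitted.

no — a type mismatch blocks all five
use counts: y ×0, z ×0, u [bound] ×1, v [bound] ×0, w [bound] ×1, x [bound] ×1
left-to-right use order: w, x, u
typing: ill-typed: non-function type Q applied to an argument
per-discipline verdicts: ordered ✗, linear ✗, affine ✗, relevant ✗, unrestricted ✗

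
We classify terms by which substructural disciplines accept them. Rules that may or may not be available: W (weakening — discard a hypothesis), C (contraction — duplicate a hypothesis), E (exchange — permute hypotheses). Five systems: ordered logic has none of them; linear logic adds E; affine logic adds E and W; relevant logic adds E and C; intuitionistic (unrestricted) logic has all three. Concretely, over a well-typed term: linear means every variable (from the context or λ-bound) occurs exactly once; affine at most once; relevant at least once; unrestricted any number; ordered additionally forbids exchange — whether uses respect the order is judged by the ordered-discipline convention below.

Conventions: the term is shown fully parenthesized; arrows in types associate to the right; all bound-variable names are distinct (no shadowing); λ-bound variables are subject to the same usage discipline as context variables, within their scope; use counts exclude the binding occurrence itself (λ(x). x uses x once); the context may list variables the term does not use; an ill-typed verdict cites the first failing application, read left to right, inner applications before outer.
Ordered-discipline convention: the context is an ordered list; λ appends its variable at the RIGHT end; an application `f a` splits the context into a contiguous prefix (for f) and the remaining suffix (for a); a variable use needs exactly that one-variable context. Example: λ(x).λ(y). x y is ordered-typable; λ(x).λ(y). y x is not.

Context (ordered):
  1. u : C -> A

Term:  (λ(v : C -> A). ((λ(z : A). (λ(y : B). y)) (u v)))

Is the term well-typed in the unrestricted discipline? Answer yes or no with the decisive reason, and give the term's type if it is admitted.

no — not simply typable
counts: u ×1; v (λ-bound) ×1; z (λ-bound) ×0; y (λ-bound) ×1
left-to-right use order: y, u, v
typing: ill-typed: an application expects C but receives C -> A
per-discipline verdicts: ordered ✗; linear ✗; affine ✗; relevant ✗; unrestricted ✗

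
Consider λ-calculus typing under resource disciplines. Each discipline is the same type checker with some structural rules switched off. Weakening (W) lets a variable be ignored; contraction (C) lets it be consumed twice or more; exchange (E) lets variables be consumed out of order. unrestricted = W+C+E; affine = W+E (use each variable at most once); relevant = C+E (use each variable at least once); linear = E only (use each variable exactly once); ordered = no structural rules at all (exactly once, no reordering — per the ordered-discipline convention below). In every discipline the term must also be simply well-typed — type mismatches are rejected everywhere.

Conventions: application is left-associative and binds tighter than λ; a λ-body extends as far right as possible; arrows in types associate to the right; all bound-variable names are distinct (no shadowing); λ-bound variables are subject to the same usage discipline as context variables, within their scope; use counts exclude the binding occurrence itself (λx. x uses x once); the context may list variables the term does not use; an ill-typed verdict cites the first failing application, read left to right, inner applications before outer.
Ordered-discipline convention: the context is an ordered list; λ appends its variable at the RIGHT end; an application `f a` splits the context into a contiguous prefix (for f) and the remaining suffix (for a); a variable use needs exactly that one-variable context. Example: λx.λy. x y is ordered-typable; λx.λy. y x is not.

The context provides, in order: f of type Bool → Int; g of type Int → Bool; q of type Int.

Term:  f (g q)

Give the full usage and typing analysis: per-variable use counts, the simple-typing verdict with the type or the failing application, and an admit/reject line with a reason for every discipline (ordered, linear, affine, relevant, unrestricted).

variable uses: f=1; g=1; q=1
use order (left to right): f, g, q
typing: ✓ — Int
ordered ✓ (single-use (f, g, q), ordered derivation ok)
linear ✓ (exactly-once usage across f, g, q)
affine ✓ (at most one use each (f, g, q))
relevant ✓ (every one of f, g, q appears)
unrestricted ✓ (type-checks (Int) and nothing is barred)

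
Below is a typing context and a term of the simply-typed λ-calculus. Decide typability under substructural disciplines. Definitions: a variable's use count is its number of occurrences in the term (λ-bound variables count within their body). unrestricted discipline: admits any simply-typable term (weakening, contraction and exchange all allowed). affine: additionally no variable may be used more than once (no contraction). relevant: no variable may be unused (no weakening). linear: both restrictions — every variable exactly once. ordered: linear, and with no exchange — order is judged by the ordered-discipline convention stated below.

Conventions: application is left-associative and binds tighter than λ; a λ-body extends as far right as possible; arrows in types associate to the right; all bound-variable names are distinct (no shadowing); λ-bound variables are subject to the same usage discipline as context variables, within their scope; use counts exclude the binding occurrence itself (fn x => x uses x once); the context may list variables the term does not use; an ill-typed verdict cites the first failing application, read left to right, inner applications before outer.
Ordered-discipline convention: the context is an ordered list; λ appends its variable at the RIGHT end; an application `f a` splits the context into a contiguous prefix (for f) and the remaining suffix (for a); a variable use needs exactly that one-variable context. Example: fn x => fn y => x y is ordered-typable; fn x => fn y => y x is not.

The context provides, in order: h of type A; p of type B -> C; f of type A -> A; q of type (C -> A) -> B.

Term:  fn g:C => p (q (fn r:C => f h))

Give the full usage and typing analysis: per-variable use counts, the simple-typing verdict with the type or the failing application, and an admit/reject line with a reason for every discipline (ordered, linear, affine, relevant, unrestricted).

usage: h: 1×, p: 1×, f: 1×, q: 1×, g (λ-bound): 0×, r (λ-bound): 0×
uses in reading order: p, q, f, h
typing: the term checks, with type C -> C
ordered: ✗, g, r never used (weakening)
linear: ✗, g, r never used (weakening)
affine: ✓, at most one use each (h, p, f, q, g, r)
relevant: ✗, g, r never used (weakening)
unrestricted: ✓, well-typed at C -> C; no restrictions here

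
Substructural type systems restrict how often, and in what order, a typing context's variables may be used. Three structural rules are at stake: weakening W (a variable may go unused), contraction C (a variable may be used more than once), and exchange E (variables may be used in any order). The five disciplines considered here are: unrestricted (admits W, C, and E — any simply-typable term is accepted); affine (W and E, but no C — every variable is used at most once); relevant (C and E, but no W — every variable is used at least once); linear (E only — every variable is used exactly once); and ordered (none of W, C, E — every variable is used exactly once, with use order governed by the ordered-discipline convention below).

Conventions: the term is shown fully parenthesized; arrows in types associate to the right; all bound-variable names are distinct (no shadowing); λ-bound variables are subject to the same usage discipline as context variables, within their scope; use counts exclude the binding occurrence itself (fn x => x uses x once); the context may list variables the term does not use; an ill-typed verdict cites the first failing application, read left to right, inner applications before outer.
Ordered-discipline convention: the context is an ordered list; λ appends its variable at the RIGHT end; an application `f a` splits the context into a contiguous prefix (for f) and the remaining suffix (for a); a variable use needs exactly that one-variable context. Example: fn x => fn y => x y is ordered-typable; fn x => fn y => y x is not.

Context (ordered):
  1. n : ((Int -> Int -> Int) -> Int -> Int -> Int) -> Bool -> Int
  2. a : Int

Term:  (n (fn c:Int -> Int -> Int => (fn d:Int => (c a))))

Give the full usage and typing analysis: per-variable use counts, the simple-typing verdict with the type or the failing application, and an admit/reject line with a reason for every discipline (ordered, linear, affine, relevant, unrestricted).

use counts: n: 1, a: 1, c (bound): 1, d (bound): 0
use order (left to right): n, c, a
typing: ✓ — Bool -> Int
ordered: ✗ — needs weakening: d unused
linear: ✗ — needs weakening: d unused
affine: ✓ — at most one use each (n, a, c, d)
relevant: ✗ — needs weakening: d unused
unrestricted: ✓ — type-checks (Bool -> Int) and nothing is barred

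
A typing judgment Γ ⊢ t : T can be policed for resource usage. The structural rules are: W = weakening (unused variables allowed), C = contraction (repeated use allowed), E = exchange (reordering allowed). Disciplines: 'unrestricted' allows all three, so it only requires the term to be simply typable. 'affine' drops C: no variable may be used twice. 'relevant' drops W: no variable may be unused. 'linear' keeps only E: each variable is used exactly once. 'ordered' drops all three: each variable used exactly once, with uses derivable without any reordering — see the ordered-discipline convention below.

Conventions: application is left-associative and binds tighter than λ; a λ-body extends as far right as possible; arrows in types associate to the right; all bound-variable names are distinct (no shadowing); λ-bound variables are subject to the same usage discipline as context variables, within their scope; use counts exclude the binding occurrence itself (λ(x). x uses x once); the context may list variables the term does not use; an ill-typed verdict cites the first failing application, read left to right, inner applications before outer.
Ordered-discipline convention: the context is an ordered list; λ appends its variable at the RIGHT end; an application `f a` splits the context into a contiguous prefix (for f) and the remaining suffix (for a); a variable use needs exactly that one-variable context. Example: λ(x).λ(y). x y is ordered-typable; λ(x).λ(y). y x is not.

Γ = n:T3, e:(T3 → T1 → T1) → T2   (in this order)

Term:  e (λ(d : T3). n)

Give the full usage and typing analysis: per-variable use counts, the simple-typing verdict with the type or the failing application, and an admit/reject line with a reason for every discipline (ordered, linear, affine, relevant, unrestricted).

variable uses: n=1, e=1, d (λ-bound)=0
order of uses: e, n
typing: ill-typed: an argument T3 → T3 mismatches the expected T3 → T1 → T1
ordered ✗ (a type mismatch blocks all five)
linear ✗ (the type mismatch rejects it)
affine ✗ (not simply typable)
relevant ✗ (fails simple typing)
unrestricted ✗ (a type mismatch blocks all five)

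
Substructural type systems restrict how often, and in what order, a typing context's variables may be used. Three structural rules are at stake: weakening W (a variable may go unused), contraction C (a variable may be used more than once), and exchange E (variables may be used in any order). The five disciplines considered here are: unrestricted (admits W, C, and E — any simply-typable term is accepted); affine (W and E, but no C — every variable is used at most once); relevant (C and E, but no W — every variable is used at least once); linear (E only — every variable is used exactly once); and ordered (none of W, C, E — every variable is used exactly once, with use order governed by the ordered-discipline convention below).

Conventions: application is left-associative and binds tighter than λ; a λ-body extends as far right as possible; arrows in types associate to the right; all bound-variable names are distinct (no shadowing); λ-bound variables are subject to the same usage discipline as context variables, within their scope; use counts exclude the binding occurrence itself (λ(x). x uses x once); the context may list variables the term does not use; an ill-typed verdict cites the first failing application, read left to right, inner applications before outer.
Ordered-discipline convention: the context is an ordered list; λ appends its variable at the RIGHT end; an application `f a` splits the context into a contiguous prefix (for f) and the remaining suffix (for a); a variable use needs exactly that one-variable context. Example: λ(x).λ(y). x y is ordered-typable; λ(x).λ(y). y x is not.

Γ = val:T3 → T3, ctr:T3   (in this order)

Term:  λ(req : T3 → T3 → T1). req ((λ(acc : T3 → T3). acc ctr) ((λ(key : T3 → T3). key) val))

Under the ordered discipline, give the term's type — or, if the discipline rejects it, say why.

not well-typed under ordered — no ordered split (uses run req, acc, ctr, key, val)
counts: val=1; ctr=1; req (bound)=1; acc (bound)=1; key (bound)=1
uses in reading order: req, acc, ctr, key, val
typing: well-typed — term : (T3 → T3 → T1) → T3 → T1
across the five disciplines: ordered ✗ | linear ✓ | affine ✓ | relevant ✓ | unrestricted ✓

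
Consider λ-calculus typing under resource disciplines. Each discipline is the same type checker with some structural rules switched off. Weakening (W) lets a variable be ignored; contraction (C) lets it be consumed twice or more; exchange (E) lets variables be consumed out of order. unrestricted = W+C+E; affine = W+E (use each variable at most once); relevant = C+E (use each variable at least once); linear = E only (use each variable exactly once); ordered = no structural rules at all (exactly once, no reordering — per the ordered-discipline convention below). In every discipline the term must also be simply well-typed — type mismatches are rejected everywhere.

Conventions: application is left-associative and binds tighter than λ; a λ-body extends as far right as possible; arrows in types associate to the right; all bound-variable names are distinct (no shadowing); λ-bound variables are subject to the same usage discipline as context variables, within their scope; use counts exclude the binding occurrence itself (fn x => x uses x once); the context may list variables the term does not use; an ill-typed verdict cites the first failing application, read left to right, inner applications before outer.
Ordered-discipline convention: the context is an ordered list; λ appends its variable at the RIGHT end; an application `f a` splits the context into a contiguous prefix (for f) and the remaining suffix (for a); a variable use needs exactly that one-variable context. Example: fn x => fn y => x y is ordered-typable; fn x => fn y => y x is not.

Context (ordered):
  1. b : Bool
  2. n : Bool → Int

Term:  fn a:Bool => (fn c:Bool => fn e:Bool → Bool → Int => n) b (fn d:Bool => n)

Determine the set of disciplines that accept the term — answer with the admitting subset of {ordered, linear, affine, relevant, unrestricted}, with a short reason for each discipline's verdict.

admitting disciplines: unrestricted
use counts: b=1, n=2, a (bound)=0, c (bound)=0, e (bound)=0, d (bound)=0
left-to-right use order: n, b, n
typing: the term checks, with type Bool → Bool → Int
ordered: ✗ — uses contraction: n ×2; a, c, e, d left unused
linear: ✗ — uses contraction: n ×2; a, c, e, d left unused
affine: ✗ — uses contraction: n ×2
relevant: ✗ — a, c, e, d left unused
unrestricted: ✓ — typability at Bool → Bool → Int is all that's needed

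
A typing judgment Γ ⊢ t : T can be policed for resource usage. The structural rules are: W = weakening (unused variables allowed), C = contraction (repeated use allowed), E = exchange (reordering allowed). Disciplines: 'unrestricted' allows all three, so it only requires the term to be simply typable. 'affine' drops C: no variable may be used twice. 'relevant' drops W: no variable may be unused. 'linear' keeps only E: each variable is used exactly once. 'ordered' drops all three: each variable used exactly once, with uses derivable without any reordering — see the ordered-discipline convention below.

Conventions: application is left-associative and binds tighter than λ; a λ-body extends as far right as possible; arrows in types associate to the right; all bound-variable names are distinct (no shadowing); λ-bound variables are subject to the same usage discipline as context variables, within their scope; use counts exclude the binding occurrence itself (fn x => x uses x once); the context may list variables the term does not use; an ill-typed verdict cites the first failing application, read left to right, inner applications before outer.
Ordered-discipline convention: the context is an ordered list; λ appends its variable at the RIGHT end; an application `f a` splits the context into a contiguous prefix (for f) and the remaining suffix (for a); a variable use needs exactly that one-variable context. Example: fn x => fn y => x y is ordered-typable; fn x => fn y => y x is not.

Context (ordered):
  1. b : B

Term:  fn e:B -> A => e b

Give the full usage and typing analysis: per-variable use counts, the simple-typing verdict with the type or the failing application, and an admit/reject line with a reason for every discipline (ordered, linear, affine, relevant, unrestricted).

variable uses: b: 1×, e (λ-bound): 1×
order of uses: e, b
typing: well-typed at (B -> A) -> A
ordered: ✗ — needs exchange: uses follow e, b
linear: ✓ — each of b, e used exactly once
affine: ✓ — none of b, e used more than once
relevant: ✓ — every one of b, e appears
unrestricted: ✓ — typability at (B -> A) -> A is all that's needed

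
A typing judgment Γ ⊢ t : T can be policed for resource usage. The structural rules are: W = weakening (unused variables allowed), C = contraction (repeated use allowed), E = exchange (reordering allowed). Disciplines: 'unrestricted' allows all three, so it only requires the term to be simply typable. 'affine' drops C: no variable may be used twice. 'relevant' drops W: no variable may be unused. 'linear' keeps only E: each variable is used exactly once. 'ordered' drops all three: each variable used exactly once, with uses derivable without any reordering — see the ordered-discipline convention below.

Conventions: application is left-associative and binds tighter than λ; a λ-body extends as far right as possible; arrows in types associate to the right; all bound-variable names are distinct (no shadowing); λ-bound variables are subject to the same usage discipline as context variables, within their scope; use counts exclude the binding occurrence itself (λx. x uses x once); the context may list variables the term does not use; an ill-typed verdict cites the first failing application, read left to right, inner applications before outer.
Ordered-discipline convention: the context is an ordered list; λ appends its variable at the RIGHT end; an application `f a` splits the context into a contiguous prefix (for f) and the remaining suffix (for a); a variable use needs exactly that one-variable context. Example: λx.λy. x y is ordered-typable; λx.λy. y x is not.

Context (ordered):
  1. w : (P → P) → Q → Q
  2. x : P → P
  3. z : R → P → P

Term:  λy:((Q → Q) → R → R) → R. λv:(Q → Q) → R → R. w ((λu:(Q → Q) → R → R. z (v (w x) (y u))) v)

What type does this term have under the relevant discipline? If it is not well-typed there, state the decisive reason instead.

term : (((Q → Q) → R → R) → R) → ((Q → Q) → R → R) → Q → Q
counts: w=2, x=1, z=1, y (bound)=1, v (bound)=2, u (bound)=1
left-to-right use order: w, z, v, w, x, y, u, v
typing: the term checks, with type (((Q → Q) → R → R) → R) → ((Q → Q) → R → R) → Q → Q
summary: ordered ✗, linear ✗, affine ✗, relevant ✓, unrestricted ✓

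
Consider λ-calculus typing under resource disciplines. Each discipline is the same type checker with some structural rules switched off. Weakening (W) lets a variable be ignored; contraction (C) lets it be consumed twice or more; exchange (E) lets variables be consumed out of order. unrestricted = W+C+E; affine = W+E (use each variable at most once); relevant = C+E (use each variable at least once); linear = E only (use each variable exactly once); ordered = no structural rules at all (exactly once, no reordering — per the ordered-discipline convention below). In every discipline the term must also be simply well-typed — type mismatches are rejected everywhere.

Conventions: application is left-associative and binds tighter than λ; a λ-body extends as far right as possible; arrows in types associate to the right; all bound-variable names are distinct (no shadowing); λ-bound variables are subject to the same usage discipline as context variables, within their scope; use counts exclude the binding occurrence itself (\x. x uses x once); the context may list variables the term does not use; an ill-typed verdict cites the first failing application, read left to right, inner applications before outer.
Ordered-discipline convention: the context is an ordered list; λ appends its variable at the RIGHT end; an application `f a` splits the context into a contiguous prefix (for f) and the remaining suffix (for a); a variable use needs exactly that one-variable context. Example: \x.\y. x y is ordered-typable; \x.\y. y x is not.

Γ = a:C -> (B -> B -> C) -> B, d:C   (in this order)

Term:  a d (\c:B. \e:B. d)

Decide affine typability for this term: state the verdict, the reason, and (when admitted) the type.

no — d ×2 used more than once (contraction)
use counts: a: 1×; d: 2×; c (bound): 0×; e (bound): 0×
left-to-right use order: a, d, d
typing: the term checks, with type B
per-discipline verdicts: ordered ✗, linear ✗, affine ✗, relevant ✗, unrestricted ✓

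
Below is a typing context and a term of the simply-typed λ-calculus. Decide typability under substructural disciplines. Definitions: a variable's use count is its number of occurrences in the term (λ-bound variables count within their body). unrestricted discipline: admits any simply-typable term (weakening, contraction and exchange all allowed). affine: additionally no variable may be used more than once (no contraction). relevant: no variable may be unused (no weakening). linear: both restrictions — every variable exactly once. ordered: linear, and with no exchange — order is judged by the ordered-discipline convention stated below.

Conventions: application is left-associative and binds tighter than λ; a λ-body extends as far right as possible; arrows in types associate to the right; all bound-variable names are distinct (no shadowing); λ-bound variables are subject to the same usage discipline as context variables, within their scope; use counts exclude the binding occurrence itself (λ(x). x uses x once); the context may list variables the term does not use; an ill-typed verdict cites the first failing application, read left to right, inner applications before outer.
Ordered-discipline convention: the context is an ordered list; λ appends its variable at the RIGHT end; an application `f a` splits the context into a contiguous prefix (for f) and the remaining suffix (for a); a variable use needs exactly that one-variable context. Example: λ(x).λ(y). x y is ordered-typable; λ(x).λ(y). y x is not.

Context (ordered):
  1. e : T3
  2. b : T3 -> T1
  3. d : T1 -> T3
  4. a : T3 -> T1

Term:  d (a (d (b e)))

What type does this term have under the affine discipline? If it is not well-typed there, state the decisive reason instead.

not well-typed under affine — uses contraction: d ×2
use counts: e: 1, b: 1, d: 2, a: 1
left-to-right use order: d, a, d, b, e
typing: the term checks, with type T3
all disciplines: ordered ✗; linear ✗; affine ✗; relevant ✓; unrestricted ✓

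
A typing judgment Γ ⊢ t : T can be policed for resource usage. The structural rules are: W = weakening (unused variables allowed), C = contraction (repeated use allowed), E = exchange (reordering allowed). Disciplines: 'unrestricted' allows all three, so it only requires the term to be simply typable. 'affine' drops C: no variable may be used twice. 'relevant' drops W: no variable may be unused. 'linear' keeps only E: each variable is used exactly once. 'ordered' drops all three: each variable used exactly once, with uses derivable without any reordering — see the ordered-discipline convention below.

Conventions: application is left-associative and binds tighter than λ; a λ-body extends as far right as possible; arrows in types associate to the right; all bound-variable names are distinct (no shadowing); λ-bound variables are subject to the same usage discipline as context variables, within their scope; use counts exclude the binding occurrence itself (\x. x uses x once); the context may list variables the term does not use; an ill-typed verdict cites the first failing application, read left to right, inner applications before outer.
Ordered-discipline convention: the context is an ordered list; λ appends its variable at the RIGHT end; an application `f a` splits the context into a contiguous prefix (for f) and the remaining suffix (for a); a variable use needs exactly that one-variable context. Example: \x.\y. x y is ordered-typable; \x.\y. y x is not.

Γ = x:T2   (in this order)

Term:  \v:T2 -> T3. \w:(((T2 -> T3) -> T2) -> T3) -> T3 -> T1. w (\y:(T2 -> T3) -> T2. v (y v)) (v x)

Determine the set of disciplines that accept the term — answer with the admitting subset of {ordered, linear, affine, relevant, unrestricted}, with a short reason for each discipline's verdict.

admitted by: relevant, unrestricted
counts: x ×1; v [bound] ×3; w [bound] ×1; y [bound] ×1
use order (left to right): w, v, y, v, v, x
typing: well-typed at (T2 -> T3) -> ((((T2 -> T3) -> T2) -> T3) -> T3 -> T1) -> T1
ordered: ✗ — v ×3 used more than once (contraction)
linear: ✗ — v ×3 used more than once (contraction)
affine: ✗ — v ×3 used more than once (contraction)
relevant: ✓ — x, v, w, y: all used, weakening unneeded
unrestricted: ✓ — simply typable at (T2 -> T3) -> ((((T2 -> T3) -> T2) -> T3) -> T3 -> T1) -> T1; W, C, E all held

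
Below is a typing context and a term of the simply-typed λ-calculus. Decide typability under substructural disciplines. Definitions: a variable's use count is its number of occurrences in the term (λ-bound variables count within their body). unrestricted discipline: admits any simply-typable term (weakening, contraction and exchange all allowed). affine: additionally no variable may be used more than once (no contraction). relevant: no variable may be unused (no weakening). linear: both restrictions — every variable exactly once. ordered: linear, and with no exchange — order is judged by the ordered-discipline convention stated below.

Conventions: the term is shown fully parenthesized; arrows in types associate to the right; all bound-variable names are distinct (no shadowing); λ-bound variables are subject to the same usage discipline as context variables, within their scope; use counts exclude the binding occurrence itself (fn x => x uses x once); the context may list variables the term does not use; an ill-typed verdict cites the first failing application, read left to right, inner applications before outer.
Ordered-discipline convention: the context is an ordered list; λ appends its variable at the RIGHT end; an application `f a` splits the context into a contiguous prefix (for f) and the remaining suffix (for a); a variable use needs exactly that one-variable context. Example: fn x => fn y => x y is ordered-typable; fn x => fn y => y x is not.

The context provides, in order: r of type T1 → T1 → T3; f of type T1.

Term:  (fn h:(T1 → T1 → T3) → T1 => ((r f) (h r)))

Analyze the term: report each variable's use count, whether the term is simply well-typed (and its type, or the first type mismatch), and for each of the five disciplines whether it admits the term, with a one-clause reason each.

use counts: r ×2; f ×1; h [bound] ×1
use order (left to right): r, f, h, r
typing: well-typed — term : ((T1 → T1 → T3) → T1) → T3
ordered ✗ (needs contraction — r ×2)
linear ✗ (needs contraction — r ×2)
affine ✗ (needs contraction — r ×2)
relevant ✓ (every one of r, f, h appears)
unrestricted ✓ (type-checks (((T1 → T1 → T3) → T1) → T3) and nothing is barred)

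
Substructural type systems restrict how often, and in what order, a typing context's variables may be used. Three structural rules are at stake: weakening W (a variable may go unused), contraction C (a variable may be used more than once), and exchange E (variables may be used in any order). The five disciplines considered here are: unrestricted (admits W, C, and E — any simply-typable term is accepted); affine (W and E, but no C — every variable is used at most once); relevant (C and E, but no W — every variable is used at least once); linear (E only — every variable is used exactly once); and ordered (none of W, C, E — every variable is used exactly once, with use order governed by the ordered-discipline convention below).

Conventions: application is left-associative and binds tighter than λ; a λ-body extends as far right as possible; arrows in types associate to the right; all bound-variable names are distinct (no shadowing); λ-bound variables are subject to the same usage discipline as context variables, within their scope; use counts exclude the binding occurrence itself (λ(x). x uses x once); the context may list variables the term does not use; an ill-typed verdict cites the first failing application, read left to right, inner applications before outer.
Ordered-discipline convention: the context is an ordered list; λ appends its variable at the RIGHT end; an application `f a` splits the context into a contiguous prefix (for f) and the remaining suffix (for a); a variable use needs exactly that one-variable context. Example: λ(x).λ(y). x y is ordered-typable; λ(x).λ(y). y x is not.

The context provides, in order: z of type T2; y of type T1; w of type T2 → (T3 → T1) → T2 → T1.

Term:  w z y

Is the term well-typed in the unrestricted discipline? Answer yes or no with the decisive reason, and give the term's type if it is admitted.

no — the type mismatch rejects it
variable uses: z: 1×; y: 1×; w: 1×
order of uses: w, z, y
typing: ill-typed: an application expects T3 → T1 but receives T1
all disciplines: ordered ✗ · linear ✗ · affine ✗ · relevant ✗ · unrestricted ✗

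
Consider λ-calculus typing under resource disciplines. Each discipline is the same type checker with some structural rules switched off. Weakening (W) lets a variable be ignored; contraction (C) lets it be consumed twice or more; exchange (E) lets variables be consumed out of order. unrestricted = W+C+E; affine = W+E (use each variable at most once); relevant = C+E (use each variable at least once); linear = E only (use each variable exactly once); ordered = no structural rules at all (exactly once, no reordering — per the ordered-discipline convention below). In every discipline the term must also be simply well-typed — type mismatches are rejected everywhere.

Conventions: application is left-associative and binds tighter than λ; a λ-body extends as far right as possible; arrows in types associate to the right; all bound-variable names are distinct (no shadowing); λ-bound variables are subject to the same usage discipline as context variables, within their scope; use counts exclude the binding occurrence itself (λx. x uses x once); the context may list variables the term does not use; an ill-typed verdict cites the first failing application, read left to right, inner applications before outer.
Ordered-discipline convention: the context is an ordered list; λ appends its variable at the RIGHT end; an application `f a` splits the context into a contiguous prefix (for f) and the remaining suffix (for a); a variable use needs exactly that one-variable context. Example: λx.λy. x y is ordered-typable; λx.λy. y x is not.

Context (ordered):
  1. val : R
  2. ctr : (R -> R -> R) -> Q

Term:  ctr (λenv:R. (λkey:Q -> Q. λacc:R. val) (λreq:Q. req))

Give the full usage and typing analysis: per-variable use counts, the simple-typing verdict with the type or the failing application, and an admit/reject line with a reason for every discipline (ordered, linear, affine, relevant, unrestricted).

variable uses: val: 1×; ctr: 1×; env (bound): 0×; key (bound): 0×; acc (bound): 0×; req (bound): 1×
order of uses: ctr, val, req
typing: well-typed at Q
ordered ✗ (needs weakening: env, key, acc unused)
linear ✗ (needs weakening: env, key, acc unused)
affine ✓ (no duplicate uses among val, ctr, env, key, acc, req)
relevant ✗ (needs weakening: env, key, acc unused)
unrestricted ✓ (simply typable at Q; W, C, E all held)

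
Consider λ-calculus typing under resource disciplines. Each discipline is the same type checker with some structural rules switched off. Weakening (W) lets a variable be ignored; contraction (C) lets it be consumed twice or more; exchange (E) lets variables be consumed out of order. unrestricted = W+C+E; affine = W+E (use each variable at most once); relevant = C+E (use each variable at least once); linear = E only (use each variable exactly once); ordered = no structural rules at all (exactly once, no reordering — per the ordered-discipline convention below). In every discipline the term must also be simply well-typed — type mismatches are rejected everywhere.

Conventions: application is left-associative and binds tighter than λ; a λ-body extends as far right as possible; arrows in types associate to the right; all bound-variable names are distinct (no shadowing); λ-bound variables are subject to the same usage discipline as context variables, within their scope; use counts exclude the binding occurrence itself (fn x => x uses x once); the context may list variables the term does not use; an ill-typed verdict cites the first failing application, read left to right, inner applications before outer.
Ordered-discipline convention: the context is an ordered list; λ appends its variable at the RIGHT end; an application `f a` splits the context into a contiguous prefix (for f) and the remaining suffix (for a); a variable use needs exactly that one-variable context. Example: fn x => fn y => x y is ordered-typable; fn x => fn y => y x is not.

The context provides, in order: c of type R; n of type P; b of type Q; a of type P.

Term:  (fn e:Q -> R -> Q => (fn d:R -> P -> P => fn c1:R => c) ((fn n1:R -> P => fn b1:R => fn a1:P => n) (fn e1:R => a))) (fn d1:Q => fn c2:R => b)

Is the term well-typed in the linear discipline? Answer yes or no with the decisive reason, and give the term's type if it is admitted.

no — unused: e, d, c1, n1, b1, a1, e1, d1, c2 — weakening required
use counts: c: 1, n: 1, b: 1, a: 1, e [bound]: 0, d [bound]: 0, c1 [bound]: 0, n1 [bound]: 0, b1 [bound]: 0, a1 [bound]: 0, e1 [bound]: 0, d1 [bound]: 0, c2 [bound]: 0
use order (left to right): c, n, a, b
typing: the term checks, with type R -> R
summary: ordered ✗; linear ✗; affine ✓; relevant ✗; unrestricted ✓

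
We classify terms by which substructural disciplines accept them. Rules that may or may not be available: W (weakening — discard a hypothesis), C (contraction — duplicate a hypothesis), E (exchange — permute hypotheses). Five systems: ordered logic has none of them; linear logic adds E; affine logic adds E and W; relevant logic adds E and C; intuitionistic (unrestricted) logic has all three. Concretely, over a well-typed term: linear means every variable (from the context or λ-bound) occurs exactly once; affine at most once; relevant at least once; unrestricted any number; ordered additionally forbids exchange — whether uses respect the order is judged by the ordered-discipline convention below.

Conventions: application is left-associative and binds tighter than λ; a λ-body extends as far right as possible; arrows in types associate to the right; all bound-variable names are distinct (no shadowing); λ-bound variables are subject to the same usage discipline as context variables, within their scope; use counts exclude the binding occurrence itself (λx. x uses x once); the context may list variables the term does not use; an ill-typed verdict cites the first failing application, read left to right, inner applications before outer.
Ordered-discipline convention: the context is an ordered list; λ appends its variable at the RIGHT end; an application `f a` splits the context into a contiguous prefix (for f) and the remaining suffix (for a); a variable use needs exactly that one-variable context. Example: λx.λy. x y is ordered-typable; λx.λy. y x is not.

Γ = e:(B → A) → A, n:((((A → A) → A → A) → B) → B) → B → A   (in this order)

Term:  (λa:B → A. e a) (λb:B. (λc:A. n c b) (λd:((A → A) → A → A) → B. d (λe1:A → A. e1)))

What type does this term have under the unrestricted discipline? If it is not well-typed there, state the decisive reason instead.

not well-typed under unrestricted — fails simple typing
usage: e=1; n=1; a (λ-bound)=1; b (λ-bound)=1; c (λ-bound)=1; d (λ-bound)=1; e1 (λ-bound)=1
left-to-right use order: e, a, n, c, b, d, e1
typing: ill-typed: an argument A mismatches the expected (((A → A) → A → A) → B) → B
all disciplines: ordered ✗; linear ✗; affine ✗; relevant ✗; unrestricted ✗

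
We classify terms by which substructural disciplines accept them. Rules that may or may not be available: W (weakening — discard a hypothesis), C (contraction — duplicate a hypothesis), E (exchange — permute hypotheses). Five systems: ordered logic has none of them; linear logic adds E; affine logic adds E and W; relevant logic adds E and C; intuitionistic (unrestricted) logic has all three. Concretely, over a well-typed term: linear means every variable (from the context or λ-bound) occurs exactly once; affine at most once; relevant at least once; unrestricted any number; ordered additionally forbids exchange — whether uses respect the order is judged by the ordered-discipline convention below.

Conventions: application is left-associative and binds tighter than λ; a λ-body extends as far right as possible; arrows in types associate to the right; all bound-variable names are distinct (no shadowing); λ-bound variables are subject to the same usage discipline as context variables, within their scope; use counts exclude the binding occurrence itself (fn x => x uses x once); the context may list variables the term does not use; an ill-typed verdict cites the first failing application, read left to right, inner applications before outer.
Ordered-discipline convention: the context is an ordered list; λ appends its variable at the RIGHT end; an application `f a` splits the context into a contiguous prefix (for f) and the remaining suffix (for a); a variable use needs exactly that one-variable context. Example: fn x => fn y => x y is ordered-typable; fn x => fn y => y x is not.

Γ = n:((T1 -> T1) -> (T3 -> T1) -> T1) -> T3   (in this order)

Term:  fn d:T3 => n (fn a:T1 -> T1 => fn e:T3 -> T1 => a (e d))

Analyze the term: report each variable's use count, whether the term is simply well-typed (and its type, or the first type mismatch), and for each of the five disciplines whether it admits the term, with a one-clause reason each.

counts: n: 1; d [bound]: 1; a [bound]: 1; e [bound]: 1
uses in reading order: n, a, e, d
typing: well-typed at T3 -> T3
ordered: ✗ — no contiguous prefix/suffix split fits n, a, e, d
linear: ✓ — exactly-once usage across n, d, a, e
affine: ✓ — none of n, d, a, e used more than once
relevant: ✓ — at least one use each (n, d, a, e)
unrestricted: ✓ — typability at T3 -> T3 is all that's needed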